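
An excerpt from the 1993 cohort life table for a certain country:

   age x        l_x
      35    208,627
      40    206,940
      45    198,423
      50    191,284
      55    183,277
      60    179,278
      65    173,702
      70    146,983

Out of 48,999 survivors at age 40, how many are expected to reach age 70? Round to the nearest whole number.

The relevant probability is 146,983/206,940 = 0.710269.
Expected number = 48,999 × 0.710269 = 34802.

34802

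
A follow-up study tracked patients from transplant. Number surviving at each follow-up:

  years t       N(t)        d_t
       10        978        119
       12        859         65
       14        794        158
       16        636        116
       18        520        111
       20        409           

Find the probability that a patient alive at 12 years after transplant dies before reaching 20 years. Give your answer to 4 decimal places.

0.5239

P(die before 20 | alive at 12) = 1 − N(20)/N(12) = 1 − 409/859 = (450)/859 = 0.523865.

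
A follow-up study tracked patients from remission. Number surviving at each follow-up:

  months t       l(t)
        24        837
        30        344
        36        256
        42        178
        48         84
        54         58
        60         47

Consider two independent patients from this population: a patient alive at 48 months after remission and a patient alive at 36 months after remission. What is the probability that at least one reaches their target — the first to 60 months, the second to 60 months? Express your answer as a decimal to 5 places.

p₁ = l(60)/l(48) = 47/84 = 0.559524; p₂ = l(60)/l(36) = 47/256 = 0.183594.
P(at least one) = 1 − (1−p₁)(1−p₂) = 1 − 0.440476 × 0.816406 = 0.640393.

0.64039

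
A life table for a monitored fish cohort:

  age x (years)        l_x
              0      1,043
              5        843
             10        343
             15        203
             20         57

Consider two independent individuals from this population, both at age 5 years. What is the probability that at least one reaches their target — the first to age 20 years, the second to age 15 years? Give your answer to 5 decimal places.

p₁ = l_20/l_5 = 57/843 = 0.067616; p₂ = l_15/l_5 = 203/843 = 0.240807.
P(at least one) = 1 − (1−p₁)(1−p₂) = 1 − 0.932384 × 0.759193 = 0.292141.

0.29214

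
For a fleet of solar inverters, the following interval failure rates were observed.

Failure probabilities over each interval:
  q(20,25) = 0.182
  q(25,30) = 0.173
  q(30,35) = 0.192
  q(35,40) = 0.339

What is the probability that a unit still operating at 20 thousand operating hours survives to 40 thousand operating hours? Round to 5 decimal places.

0.36130

P(survive 20→40) = (1 − 0.182) × (1 − 0.173) × (1 − 0.192) × (1 − 0.339).
= 0.818 × 0.827 × 0.808 × 0.661 = 0.361303.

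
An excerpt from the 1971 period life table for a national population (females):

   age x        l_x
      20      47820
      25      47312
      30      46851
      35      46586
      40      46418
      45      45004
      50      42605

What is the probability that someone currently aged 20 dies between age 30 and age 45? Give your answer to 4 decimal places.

0.0386

This is the probability of reaching 30 but not 45, conditional on being alive at 20: (l_30 − l_45) / l_20.
= (46851 − 45004) / 47820 = 1847 / 47820 = 0.038624.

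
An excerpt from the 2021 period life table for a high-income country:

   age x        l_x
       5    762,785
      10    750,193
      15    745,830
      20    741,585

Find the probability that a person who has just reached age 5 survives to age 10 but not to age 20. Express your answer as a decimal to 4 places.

0.0113

We want 5|10q5 = (l_10 − l_20)/l_5.
This is the probability of reaching 10 but not 20, conditional on being alive at 5: (l_10 − l_20) / l_5.
= (750,193 − 741,585) / 762,785 = 8,608 / 762,785 = 0.011285.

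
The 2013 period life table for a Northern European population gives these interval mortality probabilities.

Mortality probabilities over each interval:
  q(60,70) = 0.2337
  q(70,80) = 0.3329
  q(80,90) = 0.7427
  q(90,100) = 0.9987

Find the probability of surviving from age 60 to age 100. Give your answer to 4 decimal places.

0.0002

P(survive 60→100) = (1 − 0.2337) × (1 − 0.3329) × (1 − 0.7427) × (1 − 0.9987).
= 0.7663 × 0.6671 × 0.2573 × 0.0013 = 0.000171.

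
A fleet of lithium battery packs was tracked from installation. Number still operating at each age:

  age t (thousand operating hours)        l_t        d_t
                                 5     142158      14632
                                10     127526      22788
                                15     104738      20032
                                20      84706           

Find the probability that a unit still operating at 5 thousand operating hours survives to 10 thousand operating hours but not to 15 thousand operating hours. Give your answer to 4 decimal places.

This is the probability of reaching 10 but not 15, conditional on being operational at 5: (l_10 − l_15) / l_5.
= (127526 − 104738) / 142158 = 22788 / 142158 = 0.160301.

0.1603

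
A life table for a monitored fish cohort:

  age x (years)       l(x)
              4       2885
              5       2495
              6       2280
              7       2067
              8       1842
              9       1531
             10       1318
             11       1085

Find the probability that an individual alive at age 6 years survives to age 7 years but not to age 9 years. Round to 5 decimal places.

0.23509

This is the probability of reaching 7 but not 9, conditional on being alive at 6: (l(7) − l(9)) / l(6).
= (2067 − 1531) / 2280 = 536 / 2280 = 0.235088.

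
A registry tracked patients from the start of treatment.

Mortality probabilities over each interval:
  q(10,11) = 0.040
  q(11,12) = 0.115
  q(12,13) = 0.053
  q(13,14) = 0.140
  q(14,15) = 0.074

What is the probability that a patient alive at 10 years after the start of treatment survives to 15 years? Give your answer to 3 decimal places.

0.641

Chaining the interval survival probabilities: (1 − 0.040) × (1 − 0.115) × (1 − 0.053) × (1 − 0.140) × (1 − 0.074).
= 0.960 × 0.885 × 0.947 × 0.860 × 0.926 = 0.640728.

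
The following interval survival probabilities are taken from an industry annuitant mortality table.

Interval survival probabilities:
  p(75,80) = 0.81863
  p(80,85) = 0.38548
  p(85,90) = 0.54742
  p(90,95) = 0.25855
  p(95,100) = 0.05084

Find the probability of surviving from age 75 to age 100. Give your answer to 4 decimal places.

0.0023

The overall survival probability is 0.81863 × 0.38548 × 0.54742 × 0.25855 × 0.05084.
= 0.002271.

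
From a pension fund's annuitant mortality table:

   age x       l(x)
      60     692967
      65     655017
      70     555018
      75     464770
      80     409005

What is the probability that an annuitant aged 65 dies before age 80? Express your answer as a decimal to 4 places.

P(die before 80 | alive at 65) = 1 − l(80)/l(65) = 1 − 409005/655017 = (246012)/655017 = 0.375581.

0.3756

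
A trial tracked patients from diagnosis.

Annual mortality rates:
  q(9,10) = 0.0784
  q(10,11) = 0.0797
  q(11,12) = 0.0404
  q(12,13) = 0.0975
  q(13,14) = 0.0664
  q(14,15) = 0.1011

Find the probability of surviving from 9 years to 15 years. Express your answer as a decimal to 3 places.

0.616

The overall survival probability is (1 − 0.0784) × (1 − 0.0797) × (1 − 0.0404) × (1 − 0.0975) × (1 − 0.0664) × (1 − 0.1011).
= 0.9216 × 0.9203 × 0.9596 × 0.9025 × 0.9336 × 0.8989 = 0.616427.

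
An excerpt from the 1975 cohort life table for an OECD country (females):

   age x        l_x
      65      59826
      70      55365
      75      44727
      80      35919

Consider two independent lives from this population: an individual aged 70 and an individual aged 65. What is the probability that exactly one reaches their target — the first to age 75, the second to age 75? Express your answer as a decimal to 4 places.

0.3475

p₁ = l_75/l_70 = 44727/55365 = 0.807857; p₂ = l_75/l_65 = 44727/59826 = 0.747618.
P(exactly one) = p₁(1−p₂) + (1−p₁)p₂ = 0.203889 + 0.143650 = 0.347538.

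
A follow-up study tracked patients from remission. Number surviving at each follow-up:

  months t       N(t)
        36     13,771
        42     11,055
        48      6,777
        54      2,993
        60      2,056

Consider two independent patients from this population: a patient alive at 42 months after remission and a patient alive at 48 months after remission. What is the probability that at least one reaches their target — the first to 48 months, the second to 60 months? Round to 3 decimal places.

0.730

p₁ = N(48)/N(42) = 6,777/11,055 = 0.613026; p₂ = N(60)/N(48) = 2,056/6,777 = 0.303379.
P(at least one) = 1 − (1−p₁)(1−p₂) = 1 − 0.386974 × 0.696621 = 0.730426.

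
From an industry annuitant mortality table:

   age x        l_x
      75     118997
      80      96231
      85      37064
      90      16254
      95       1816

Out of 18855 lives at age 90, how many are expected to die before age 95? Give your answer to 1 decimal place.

The relevant probability is 1 − 1816/16254 = 0.888274.
Expected number = 18855 × 0.888274 = 16748.4.

16748.4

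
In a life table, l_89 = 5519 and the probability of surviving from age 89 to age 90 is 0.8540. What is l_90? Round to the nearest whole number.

l_90 = l_89 × p = 5519 × 0.8540 = 4713.

4713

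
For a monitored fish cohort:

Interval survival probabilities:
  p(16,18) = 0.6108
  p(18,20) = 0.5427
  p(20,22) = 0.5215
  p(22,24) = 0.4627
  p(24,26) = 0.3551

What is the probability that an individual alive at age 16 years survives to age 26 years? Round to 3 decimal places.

The overall survival probability is 0.6108 × 0.5427 × 0.5215 × 0.4627 × 0.3551.
= 0.028403.

0.028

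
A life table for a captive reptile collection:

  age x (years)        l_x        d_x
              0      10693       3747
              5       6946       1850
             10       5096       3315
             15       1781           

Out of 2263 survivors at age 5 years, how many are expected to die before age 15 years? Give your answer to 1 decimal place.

The relevant probability is 1 − 1781/6946 = 0.743593.
Expected number = 2263 × 0.743593 = 1682.8.

1682.8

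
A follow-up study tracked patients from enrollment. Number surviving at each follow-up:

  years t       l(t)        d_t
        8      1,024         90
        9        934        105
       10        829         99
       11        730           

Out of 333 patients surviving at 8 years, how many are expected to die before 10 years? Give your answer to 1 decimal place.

63.4

The relevant probability is 1 − 829/1,024 = 0.190430.
Expected number = 333 × 0.190430 = 63.4.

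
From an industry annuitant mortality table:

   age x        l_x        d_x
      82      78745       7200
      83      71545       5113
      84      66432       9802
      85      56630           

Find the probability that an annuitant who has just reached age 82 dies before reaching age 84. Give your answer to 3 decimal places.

P(die before 84 | alive at 82) = 1 − l_84/l_82 = 1 − 66432/78745 = (12313)/78745 = 0.156365.

0.156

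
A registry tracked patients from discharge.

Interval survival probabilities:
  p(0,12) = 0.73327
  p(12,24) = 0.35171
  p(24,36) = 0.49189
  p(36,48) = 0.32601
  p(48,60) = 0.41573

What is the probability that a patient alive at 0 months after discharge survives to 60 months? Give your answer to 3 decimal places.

P(survive 0→60) = 0.73327 × 0.35171 × 0.49189 × 0.32601 × 0.41573.
= 0.017193.

0.017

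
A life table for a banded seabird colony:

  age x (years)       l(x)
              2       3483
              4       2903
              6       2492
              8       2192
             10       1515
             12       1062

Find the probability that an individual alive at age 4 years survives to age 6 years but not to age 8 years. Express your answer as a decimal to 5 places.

0.10334

This is the probability of reaching 6 but not 8, conditional on being alive at 4: (l(6) − l(8)) / l(4).
= (2492 − 2192) / 2903 = 300 / 2903 = 0.103341.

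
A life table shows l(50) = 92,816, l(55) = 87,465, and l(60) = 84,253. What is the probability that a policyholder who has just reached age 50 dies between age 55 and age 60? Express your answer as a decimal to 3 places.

This is the probability of reaching 55 but not 60, conditional on being alive at 50: (l(55) − l(60)) / l(50).
= (87,465 − 84,253) / 92,816 = 3,212 / 92,816 = 0.034606.

0.035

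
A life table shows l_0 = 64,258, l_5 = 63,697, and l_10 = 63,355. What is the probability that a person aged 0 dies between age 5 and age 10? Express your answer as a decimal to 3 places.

0.005

We want 5|5q0 = (l_5 − l_10)/l_0.
This is the probability of reaching 5 but not 10, conditional on being alive at 0: (l_5 − l_10) / l_0.
= (63,697 − 63,355) / 64,258 = 342 / 64,258 = 0.005322.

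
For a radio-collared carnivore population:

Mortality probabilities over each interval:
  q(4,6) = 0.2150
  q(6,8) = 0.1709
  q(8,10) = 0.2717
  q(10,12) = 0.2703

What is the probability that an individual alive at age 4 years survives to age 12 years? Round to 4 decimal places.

The overall survival probability is (1 − 0.2150) × (1 − 0.1709) × (1 − 0.2717) × (1 − 0.2703).
= 0.7850 × 0.8291 × 0.7283 × 0.7297 = 0.345885.

0.3459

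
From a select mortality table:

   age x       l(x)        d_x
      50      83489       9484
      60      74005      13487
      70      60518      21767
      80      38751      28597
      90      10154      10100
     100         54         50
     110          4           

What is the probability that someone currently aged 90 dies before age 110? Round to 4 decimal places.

P(die before 110 | alive at 90) = 1 − l(110)/l(90) = 1 − 4/10154 = (10150)/10154 = 0.999606.

0.9996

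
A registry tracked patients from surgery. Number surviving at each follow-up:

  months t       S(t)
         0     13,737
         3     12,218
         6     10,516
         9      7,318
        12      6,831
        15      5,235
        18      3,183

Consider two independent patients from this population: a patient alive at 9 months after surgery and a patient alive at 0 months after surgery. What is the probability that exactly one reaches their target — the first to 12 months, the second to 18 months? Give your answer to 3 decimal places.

p₁ = S(12)/S(9) = 6,831/7,318 = 0.933452; p₂ = S(18)/S(0) = 3,183/13,737 = 0.231710.
P(exactly one) = p₁(1−p₂) + (1−p₁)p₂ = 0.717162 + 0.015420 = 0.732582.

0.733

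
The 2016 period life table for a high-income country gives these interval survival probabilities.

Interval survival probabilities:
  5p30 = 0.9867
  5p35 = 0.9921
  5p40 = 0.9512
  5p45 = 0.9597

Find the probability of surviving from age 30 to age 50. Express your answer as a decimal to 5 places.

0.89361

Chaining the interval survival probabilities: 0.9867 × 0.9921 × 0.9512 × 0.9597.
= 0.893610.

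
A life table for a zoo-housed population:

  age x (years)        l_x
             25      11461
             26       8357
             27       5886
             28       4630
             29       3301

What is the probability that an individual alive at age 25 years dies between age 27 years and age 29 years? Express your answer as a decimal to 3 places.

This is the probability of reaching 27 but not 29, conditional on being alive at 25: (l_27 − l_29) / l_25.
= (5886 − 3301) / 11461 = 2585 / 11461 = 0.225548.

0.226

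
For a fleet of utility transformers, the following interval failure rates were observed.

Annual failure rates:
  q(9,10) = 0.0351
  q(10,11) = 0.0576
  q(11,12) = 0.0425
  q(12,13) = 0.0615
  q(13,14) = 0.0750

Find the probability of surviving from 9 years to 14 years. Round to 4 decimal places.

0.7558

The overall survival probability is (1 − 0.0351) × (1 − 0.0576) × (1 − 0.0425) × (1 − 0.0615) × (1 − 0.0750).
= 0.9649 × 0.9424 × 0.9575 × 0.9385 × 0.9250 = 0.755844.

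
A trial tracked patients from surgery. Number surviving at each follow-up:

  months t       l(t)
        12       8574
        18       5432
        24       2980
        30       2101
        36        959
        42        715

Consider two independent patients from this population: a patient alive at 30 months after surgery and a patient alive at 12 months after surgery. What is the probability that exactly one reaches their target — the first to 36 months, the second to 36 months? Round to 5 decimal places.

0.46619

p₁ = l(36)/l(30) = 959/2101 = 0.456449; p₂ = l(36)/l(12) = 959/8574 = 0.111850.
P(exactly one) = p₁(1−p₂) + (1−p₁)p₂ = 0.405395 + 0.060796 = 0.466191.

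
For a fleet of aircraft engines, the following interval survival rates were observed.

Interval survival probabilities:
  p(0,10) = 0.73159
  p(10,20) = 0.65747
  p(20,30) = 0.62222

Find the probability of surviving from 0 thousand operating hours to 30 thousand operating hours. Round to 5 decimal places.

Survival from 0 to 30 is the product of surviving each interval: 0.73159 × 0.65747 × 0.62222.
= 0.299287.

0.29929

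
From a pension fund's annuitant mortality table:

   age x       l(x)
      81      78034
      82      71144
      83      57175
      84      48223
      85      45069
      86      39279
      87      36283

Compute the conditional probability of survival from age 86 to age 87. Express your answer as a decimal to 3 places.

The conditional survival probability is l(87)/l(86) = 36283/39279 = 0.923725.

0.924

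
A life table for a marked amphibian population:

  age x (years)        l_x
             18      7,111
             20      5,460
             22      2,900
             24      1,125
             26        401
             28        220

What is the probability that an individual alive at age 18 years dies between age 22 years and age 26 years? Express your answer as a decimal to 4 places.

0.3514

This is the probability of reaching 22 but not 26, conditional on being alive at 18: (l_22 − l_26) / l_18.
= (2,900 − 401) / 7,111 = 2,499 / 7,111 = 0.351427.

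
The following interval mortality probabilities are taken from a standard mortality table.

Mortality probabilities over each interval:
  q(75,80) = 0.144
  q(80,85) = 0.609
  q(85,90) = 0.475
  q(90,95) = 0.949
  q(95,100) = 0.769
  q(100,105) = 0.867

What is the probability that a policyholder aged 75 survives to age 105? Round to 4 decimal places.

Survival from 75 to 105 is the product of surviving each interval: (1 − 0.144) × (1 − 0.609) × (1 − 0.475) × (1 − 0.949) × (1 − 0.769) × (1 − 0.867).
= 0.856 × 0.391 × 0.525 × 0.051 × 0.231 × 0.133 = 0.000275.

0.0003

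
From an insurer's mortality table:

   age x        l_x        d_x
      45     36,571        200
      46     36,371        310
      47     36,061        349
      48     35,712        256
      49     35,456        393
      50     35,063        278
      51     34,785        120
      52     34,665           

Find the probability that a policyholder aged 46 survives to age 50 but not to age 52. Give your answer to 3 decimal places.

We want 4|2q46 = (l_50 − l_52)/l_46.
This is the probability of reaching 50 but not 52, conditional on being alive at 46: (l_50 − l_52) / l_46.
= (35,063 − 34,665) / 36,371 = 398 / 36,371 = 0.010943.

0.011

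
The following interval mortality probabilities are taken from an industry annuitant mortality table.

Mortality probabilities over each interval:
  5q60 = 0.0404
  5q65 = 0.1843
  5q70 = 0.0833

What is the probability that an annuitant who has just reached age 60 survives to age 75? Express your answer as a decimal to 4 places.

0.7175

Survival from 60 to 75 is the product of surviving each interval: (1 − 0.0404) × (1 − 0.1843) × (1 − 0.0833).
= 0.9596 × 0.8157 × 0.9167 = 0.717543.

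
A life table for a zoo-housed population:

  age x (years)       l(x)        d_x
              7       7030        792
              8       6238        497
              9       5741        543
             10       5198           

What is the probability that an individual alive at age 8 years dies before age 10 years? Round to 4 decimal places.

P(die before 10 | alive at 8) = 1 − l(10)/l(8) = 1 − 5198/6238 = (1040)/6238 = 0.166720.

0.1667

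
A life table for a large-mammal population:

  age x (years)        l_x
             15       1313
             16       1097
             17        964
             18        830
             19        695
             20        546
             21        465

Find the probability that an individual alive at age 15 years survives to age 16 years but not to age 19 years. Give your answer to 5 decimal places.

This is the probability of reaching 16 but not 19, conditional on being alive at 15: (l_16 − l_19) / l_15.
= (1097 − 695) / 1313 = 402 / 1313 = 0.306169.

0.30617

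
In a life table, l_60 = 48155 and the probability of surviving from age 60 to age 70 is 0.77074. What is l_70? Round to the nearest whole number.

l_70 = l_60 × p = 48155 × 0.77074 = 37115.

37115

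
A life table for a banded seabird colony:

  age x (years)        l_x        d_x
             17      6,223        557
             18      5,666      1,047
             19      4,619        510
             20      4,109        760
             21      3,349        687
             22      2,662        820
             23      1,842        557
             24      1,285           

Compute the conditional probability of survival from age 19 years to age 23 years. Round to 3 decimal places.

0.399

The conditional survival probability is l_23/l_19 = 1,842/4,619 = 0.398788.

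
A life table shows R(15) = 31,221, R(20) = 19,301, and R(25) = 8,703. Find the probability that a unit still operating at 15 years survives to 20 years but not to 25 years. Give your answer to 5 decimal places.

0.33945

This is the probability of reaching 20 but not 25, conditional on being operational at 15: (R(20) − R(25)) / R(15).
= (19,301 − 8,703) / 31,221 = 10,598 / 31,221 = 0.339451.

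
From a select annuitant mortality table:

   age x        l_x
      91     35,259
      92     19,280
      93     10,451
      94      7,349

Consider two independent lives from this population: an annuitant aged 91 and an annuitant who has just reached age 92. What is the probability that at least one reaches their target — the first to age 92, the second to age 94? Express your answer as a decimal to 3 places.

0.720

p₁ = l_92/l_91 = 19,280/35,259 = 0.546811; p₂ = l_94/l_92 = 7,349/19,280 = 0.381172.
P(at least one) = 1 − (1−p₁)(1−p₂) = 1 − 0.453189 × 0.618828 = 0.719554.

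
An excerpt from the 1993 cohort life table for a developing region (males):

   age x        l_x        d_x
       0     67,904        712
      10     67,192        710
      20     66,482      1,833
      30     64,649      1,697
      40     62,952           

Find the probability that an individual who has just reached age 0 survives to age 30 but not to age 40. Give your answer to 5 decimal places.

This is the probability of reaching 30 but not 40, conditional on being alive at 0: (l_30 − l_40) / l_0.
= (64,649 − 62,952) / 67,904 = 1,697 / 67,904 = 0.024991.

0.02499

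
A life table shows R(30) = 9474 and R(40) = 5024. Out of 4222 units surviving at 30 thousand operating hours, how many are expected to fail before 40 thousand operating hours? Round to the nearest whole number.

The relevant probability is 1 − 5024/9474 = 0.469707.
Expected number = 4222 × 0.469707 = 1983.

1983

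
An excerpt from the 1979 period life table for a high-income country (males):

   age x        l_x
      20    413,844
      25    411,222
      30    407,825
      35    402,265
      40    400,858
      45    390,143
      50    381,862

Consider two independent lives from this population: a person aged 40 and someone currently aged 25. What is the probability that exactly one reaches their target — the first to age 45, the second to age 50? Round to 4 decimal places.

p₁ = l_45/l_40 = 390,143/400,858 = 0.973270; p₂ = l_50/l_25 = 381,862/411,222 = 0.928603.
P(exactly one) = p₁(1−p₂) + (1−p₁)p₂ = 0.069489 + 0.024822 = 0.094310.

0.0943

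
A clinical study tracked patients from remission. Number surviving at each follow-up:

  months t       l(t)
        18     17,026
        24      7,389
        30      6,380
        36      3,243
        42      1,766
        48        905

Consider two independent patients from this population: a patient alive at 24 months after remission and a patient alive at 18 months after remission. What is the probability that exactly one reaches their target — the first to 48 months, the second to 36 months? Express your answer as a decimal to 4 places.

p₁ = l(48)/l(24) = 905/7,389 = 0.122479; p₂ = l(36)/l(18) = 3,243/17,026 = 0.190473.
P(exactly one) = p₁(1−p₂) + (1−p₁)p₂ = 0.099150 + 0.167144 = 0.266294.

0.2663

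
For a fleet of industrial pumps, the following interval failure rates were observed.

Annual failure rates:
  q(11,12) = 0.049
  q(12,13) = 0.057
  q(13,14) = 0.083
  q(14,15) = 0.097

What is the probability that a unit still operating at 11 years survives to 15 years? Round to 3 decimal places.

0.743

Chaining the interval survival probabilities: (1 − 0.049) × (1 − 0.057) × (1 − 0.083) × (1 − 0.097).
= 0.951 × 0.943 × 0.917 × 0.903 = 0.742590.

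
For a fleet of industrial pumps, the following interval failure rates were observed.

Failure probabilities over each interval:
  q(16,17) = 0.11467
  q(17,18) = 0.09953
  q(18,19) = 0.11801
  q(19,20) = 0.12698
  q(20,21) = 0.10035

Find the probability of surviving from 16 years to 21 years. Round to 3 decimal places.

0.552

Survival from 16 to 21 is the product of surviving each interval: (1 − 0.11467) × (1 − 0.09953) × (1 − 0.11801) × (1 − 0.12698) × (1 − 0.10035).
= 0.88533 × 0.90047 × 0.88199 × 0.87302 × 0.89965 = 0.552250.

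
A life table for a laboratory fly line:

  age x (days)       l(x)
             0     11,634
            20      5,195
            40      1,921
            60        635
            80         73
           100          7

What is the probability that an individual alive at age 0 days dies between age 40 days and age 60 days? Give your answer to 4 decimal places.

0.1105

This is the probability of reaching 40 but not 60, conditional on being alive at 0: (l(40) − l(60)) / l(0).
= (1,921 − 635) / 11,634 = 1,286 / 11,634 = 0.110538.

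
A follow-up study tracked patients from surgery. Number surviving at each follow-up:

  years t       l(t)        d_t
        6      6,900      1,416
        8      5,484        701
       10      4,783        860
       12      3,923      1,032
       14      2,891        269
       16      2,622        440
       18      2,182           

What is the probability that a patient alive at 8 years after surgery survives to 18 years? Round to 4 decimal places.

The conditional survival probability is l(18)/l(8) = 2,182/5,484 = 0.397885.

0.3979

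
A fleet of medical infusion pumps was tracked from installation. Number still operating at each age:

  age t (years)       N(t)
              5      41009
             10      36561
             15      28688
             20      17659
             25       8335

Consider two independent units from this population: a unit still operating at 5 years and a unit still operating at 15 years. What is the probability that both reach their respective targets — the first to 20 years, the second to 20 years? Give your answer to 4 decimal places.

p₁ = N(20)/N(5) = 17659/41009 = 0.430613; p₂ = N(20)/N(15) = 17659/28688 = 0.615554.
P(both) = p₁ × p₂ = 0.430613 × 0.615554 = 0.265066.

0.2651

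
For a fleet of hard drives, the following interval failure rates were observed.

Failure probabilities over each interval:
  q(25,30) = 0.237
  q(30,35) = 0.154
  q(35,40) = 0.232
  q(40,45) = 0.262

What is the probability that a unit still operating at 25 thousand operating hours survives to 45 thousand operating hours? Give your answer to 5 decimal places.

Survival from 25 to 45 is the product of surviving each interval: (1 − 0.237) × (1 − 0.154) × (1 − 0.232) × (1 − 0.262).
= 0.763 × 0.846 × 0.768 × 0.738 = 0.365858.

0.36586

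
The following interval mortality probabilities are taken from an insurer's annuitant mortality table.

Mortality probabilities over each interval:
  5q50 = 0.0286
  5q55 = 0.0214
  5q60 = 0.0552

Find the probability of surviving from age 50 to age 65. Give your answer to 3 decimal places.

0.898

The overall survival probability is (1 − 0.0286) × (1 − 0.0214) × (1 − 0.0552).
= 0.9714 × 0.9786 × 0.9448 = 0.898138.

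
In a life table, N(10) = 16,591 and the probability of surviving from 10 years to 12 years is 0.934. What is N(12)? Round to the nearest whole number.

15496

N(12) = N(10) × p = 16,591 × 0.934 = 15496.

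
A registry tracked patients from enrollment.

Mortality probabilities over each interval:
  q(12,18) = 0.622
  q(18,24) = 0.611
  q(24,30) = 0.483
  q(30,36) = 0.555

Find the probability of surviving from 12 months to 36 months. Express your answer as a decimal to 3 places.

0.034

Survival from 12 to 36 is the product of surviving each interval: (1 − 0.622) × (1 − 0.611) × (1 − 0.483) × (1 − 0.555).
= 0.378 × 0.389 × 0.517 × 0.445 = 0.033829.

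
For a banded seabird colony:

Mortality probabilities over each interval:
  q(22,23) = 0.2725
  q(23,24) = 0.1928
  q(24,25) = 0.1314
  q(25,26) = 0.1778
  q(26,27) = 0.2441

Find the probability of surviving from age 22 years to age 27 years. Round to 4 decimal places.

0.3170

Chaining the interval survival probabilities: (1 − 0.2725) × (1 − 0.1928) × (1 − 0.1314) × (1 − 0.1778) × (1 − 0.2441).
= 0.7275 × 0.8072 × 0.8686 × 0.8222 × 0.7559 = 0.317012.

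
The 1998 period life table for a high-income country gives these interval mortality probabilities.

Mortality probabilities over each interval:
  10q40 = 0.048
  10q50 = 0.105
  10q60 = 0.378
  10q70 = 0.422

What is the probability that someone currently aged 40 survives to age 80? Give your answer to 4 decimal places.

The overall survival probability is (1 − 0.048) × (1 − 0.105) × (1 − 0.378) × (1 − 0.422).
= 0.952 × 0.895 × 0.622 × 0.578 = 0.306322.

0.3063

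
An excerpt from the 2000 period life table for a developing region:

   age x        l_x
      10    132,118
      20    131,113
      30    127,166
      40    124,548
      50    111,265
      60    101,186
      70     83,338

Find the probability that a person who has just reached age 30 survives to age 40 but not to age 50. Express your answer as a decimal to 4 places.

0.1045

We want 10|10q30 = (l_40 − l_50)/l_30.
This is the probability of reaching 40 but not 50, conditional on being alive at 30: (l_40 − l_50) / l_30.
= (124,548 − 111,265) / 127,166 = 13,283 / 127,166 = 0.104454.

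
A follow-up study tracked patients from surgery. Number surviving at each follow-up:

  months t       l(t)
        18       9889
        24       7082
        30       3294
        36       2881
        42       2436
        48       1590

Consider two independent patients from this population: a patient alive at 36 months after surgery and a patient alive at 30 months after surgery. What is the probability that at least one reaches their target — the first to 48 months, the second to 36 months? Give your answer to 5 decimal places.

0.94382

p₁ = l(48)/l(36) = 1590/2881 = 0.551892; p₂ = l(36)/l(30) = 2881/3294 = 0.874621.
P(at least one) = 1 − (1−p₁)(1−p₂) = 1 − 0.448108 × 0.125379 = 0.943817.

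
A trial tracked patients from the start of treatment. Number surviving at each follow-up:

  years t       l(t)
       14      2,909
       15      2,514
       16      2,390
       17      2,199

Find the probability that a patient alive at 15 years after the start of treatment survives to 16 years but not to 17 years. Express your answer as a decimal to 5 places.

This is the probability of reaching 16 but not 17, conditional on being alive at 15: (l(16) − l(17)) / l(15).
= (2,390 − 2,199) / 2,514 = 191 / 2,514 = 0.075975.

0.07597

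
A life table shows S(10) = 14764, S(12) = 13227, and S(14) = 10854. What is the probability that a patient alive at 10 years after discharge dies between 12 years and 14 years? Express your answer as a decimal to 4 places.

0.1607

This is the probability of reaching 12 but not 14, conditional on being alive at 10: (S(12) − S(14)) / S(10).
= (13227 − 10854) / 14764 = 2373 / 14764 = 0.160729.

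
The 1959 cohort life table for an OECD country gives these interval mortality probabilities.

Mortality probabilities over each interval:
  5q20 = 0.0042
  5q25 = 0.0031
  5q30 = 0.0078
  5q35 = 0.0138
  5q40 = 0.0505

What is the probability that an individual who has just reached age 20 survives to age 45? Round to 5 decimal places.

0.92232

The overall survival probability is (1 − 0.0042) × (1 − 0.0031) × (1 − 0.0078) × (1 − 0.0138) × (1 − 0.0505).
= 0.9958 × 0.9969 × 0.9922 × 0.9862 × 0.9495 = 0.922323.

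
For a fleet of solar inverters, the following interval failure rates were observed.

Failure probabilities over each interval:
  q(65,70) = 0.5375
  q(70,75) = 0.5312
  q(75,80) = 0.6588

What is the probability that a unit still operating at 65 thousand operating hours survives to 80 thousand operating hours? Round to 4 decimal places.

0.0740

The overall survival probability is (1 − 0.5375) × (1 − 0.5312) × (1 − 0.6588).
= 0.4625 × 0.4688 × 0.3412 = 0.073979.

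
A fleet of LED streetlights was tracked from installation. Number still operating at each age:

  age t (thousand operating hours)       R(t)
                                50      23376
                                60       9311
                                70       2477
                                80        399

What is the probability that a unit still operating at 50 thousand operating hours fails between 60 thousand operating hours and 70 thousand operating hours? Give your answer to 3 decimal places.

0.292

This is the probability of reaching 60 but not 70, conditional on being operational at 50: (R(60) − R(70)) / R(50).
= (9311 − 2477) / 23376 = 6834 / 23376 = 0.292351.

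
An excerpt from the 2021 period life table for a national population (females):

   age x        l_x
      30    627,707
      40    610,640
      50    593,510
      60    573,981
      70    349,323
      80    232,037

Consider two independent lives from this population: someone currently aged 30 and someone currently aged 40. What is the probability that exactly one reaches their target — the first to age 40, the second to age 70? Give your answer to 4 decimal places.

p₁ = l_40/l_30 = 610,640/627,707 = 0.972811; p₂ = l_70/l_40 = 349,323/610,640 = 0.572060.
P(exactly one) = p₁(1−p₂) + (1−p₁)p₂ = 0.416305 + 0.015554 = 0.431858.

0.4319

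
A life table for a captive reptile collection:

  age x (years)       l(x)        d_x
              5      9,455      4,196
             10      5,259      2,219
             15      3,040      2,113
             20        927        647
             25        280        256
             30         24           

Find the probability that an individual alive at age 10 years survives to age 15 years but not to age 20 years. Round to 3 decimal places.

0.402

This is the probability of reaching 15 but not 20, conditional on being alive at 10: (l(15) − l(20)) / l(10).
= (3,040 − 927) / 5,259 = 2,113 / 5,259 = 0.401787.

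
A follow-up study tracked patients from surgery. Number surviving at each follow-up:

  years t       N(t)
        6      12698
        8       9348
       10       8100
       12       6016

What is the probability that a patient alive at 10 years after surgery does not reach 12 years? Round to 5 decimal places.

0.25728

P(die before 12 | alive at 10) = 1 − N(12)/N(10) = 1 − 6016/8100 = (2084)/8100 = 0.257284.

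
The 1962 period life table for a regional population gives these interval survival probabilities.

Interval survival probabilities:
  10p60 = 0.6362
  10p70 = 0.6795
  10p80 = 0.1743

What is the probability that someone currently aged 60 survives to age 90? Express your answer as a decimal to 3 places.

The overall survival probability is 0.6362 × 0.6795 × 0.1743.
= 0.075350.

0.075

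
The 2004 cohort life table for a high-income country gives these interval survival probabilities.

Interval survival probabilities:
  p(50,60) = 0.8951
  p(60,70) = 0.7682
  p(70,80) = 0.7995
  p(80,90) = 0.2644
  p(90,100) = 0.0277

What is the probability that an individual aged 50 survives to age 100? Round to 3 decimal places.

0.004

The overall survival probability is 0.8951 × 0.7682 × 0.7995 × 0.2644 × 0.0277.
= 0.004026.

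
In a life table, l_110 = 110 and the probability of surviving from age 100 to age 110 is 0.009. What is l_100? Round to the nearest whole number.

12222

l_100 = l_110 / p = 110 / 0.009 = 12222.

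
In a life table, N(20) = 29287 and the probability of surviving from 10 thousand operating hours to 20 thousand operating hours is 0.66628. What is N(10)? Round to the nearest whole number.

N(10) = N(20) / p = 29287 / 0.66628 = 43956.

43956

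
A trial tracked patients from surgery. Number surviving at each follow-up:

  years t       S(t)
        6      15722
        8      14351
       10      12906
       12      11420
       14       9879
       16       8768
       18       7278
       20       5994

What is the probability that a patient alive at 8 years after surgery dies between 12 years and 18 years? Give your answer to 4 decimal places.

This is the probability of reaching 12 but not 18, conditional on being alive at 8: (S(12) − S(18)) / S(8).
= (11420 − 7278) / 14351 = 4142 / 14351 = 0.288621.

0.2886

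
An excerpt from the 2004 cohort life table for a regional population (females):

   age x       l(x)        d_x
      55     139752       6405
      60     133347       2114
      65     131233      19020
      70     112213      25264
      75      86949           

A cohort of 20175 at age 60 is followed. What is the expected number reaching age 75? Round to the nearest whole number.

13155

The relevant probability is 86949/133347 = 0.652051.
Expected number = 20175 × 0.652051 = 13155.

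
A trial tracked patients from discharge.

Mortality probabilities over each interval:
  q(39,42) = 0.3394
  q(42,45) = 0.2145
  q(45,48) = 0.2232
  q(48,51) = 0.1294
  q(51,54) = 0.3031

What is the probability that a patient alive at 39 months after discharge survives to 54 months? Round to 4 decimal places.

0.2446

Chaining the interval survival probabilities: (1 − 0.3394) × (1 − 0.2145) × (1 − 0.2232) × (1 − 0.1294) × (1 − 0.3031).
= 0.6606 × 0.7855 × 0.7768 × 0.8706 × 0.6969 = 0.244559.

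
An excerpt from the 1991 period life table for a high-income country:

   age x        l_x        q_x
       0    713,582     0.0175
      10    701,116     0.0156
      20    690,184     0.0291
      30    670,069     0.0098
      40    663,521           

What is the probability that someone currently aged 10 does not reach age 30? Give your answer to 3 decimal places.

0.044

P(die before 30 | alive at 10) = 1 − l_30/l_10 = 1 − 670,069/701,116 = (31,047)/701,116 = 0.044282.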